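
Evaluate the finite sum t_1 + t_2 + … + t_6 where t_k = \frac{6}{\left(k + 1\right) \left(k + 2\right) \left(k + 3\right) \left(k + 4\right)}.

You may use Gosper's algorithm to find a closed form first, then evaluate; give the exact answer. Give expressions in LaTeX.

Σ = 29/360

r(k) = (k + 1)/(k + 5) after simplifying.
A = k + 1, B = k + 5, C = 1.
Set up (k + 1)·f(k+1) − (k + 4)·f(k) − (1) = 0.
d = 3 from the (1,1,0) case.
Solving with deg f ≤ 3: f(k) = k*(k**2 + 6*k + 11)/18.
Certificate R = B(k−1)f/C = k*(k + 4)*(k**2 + 6*k + 11)/18 gives s_k = k*(k**2 + 6*k + 11)/(3*(k + 1)*(k + 2)*(k + 3)).
Δs = 6/(k**4 + 10*k**3 + 35*k**2 + 50*k + 24), as required.
Sum = s_(7) − s_(1); s_(7) = 119/360, s_(1) = 1/4 ⇒ 29/360.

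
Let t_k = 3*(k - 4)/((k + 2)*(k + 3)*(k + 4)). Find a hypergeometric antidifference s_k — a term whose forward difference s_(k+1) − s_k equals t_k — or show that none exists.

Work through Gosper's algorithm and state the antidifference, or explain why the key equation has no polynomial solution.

s_k = k*(-k - 11)/(2*(k + 2)*(k + 3))

r(k) = (k - 3)*(k + 2)/((k - 4)*(k + 5)) after simplifying.
A = k + 2, B = k + 5, C = k - 4.
f must satisfy (k + 2)·f(k+1) − (k + 4)·f(k) = k - 4.
deg f ≤ 2 (via 1,1,1).
A polynomial solution: f(k) = -k*(k + 11)/6.
Certificate R = B(k−1)f/C = -k*(k + 4)*(k + 11)/(6*(k - 4)) gives s_k = k*(-k - 11)/(2*(k + 2)*(k + 3)).
Δs = 3*(k - 4)/(k**3 + 9*k**2 + 26*k + 24), as required.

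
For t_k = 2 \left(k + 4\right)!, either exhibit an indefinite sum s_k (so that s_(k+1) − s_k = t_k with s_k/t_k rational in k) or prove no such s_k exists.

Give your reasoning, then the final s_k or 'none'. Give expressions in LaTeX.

none (Gosper's algorithm certifies no s_k)

t_(k+1)/t_k = k + 5.
Take A(k)=k + 5, B(k)=1, C(k)=1.
Need (k + 5)·f(k+1) − (1)·f(k) = 1.
Bound: deg f ≤ -1.
Negative degree bound (-1): no f exists, t_k not Gosper-summable.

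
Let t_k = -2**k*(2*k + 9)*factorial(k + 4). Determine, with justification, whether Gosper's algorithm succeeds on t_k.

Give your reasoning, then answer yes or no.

t_(k+1)/t_k = 2*(k + 5)*(2*k + 11)/(2*k + 9).
Factor: A=2*k + 10; B=1; C=k + 9/2.
Set up (2*k + 10)·f(k+1) − (1)·f(k) − (k + 9/2) = 0.
d = 0 from the (1,0,1) case.
A polynomial solution: f(k) = 1/2.
Then R = B(k−1)f/C = 1/(2*k + 9), so s_k = R(k)·t_k = -2**k*factorial(k + 4).
Check: Δs_k = -2**k*(2*k + 9)*factorial(k + 4). ✓

Yes. s_k = -2**k*factorial(k + 4).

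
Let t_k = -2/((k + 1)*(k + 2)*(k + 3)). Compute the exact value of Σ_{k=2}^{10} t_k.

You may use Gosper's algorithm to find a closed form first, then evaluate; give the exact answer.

Compute t_(k+1)/t_k: get (k + 1)/(k + 4).
Factor: A=k + 1; B=k + 4; C=1.
Key eq: (k + 1)·f(k+1) = (k + 3)·f(k) + (1).
From deg A=1, deg B=1, deg C=0: d=2.
Coefficient equations give f(k) = k*(k + 3)/4.
Then R = B(k−1)f/C = k*(k + 3)**2/4, so s_k = R(k)·t_k = k*(-k - 3)/(2*(k + 1)*(k + 2)).
Check: Δs_k = -2/(k**3 + 6*k**2 + 11*k + 6). ✓
Sum = s_(11) − s_(2); s_(11) = -77/156, s_(2) = -5/12 ⇒ -1/13.

Σ = -1/13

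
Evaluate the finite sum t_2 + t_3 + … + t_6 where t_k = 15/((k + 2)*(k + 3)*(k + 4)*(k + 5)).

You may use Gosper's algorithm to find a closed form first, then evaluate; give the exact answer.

Σ = 29/792

r(k) = (k + 2)/(k + 6) after simplifying.
Gosper form: A/B · C(k+1)/C(k) with A=k + 2, B=k + 6, C=1.
f must satisfy (k + 2)·f(k+1) − (k + 5)·f(k) = 1.
Bound: deg f ≤ 3.
Coefficient equations give f(k) = k*(k**2 + 9*k + 26)/72.
Certificate R = B(k−1)f/C = k*(k + 5)*(k**2 + 9*k + 26)/72 gives s_k = 5*k*(k**2 + 9*k + 26)/(24*(k + 2)*(k + 3)*(k + 4)).
Verify: 15/(k**4 + 14*k**3 + 71*k**2 + 154*k + 120) matches t_k.
Σ_(k=2)^(6) t_k = s_(7) − s_(2) = 161/792 − (1/6) = 29/792.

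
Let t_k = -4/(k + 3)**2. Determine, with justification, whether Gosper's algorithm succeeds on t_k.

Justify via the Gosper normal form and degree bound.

t_(k+1)/t_k = (k + 3)**2/(k + 4)**2.
Gosper form: A/B · C(k+1)/C(k) with A=k**2 + 6*k + 9, B=k**2 + 8*k + 16, C=1.
f must satisfy (k**2 + 6*k + 9)·f(k+1) − (k**2 + 6*k + 9)·f(k) = 1.
Bound: deg f ≤ 0.
f = c0 ⇒ A·f(k+1) − B(k−1)·f(k) − C = -1. The system {-1 = 0} is inconsistent; no antidifference.

No; the coefficient equations for f are inconsistent.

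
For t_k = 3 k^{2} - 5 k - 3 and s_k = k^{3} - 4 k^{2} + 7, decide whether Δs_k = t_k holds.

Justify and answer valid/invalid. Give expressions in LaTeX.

valid (s_(k+1) − s_k reduces to t_k)

s_(k+1) = k**3 - k**2 - 5*k + 4
s_(k+1) − s_k = 3*k**2 - 5*k - 3
(s_(k+1) − s_k) − t_k = 0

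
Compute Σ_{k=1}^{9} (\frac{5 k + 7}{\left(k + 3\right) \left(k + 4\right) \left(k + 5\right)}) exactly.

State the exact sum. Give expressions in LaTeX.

Compute t_(k+1)/t_k: get (k + 3)*(5*k + 12)/((k + 6)*(5*k + 7)).
Factor: A=k + 3; B=k + 6; C=k + 7/5.
Solve (k + 3)·f(k+1) − (k + 5)·f(k) = k + 7/5.
Degrees (1,1,1) ⇒ d ≤ 2.
Coefficient equations give f(k) = k*(11*k + 17)/60.
Then R = B(k−1)f/C = k*(k + 5)*(11*k + 17)/(12*(5*k + 7)), so s_k = R(k)·t_k = k*(11*k + 17)/(12*(k + 3)*(k + 4)).
Check: Δs_k = (5*k + 7)/(k**3 + 12*k**2 + 47*k + 60). ✓
Telescoping: Σ = s_(10) − s_(1) = 635/1092 − (7/60) = 423/910.

Σ = 423/910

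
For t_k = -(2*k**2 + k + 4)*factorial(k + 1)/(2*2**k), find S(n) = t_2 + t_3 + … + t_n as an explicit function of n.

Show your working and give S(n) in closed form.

S(n) = 2**(-n - 1)*(9*2**n - 2*n**3*factorial(n) - 7*n**2*factorial(n) - 7*n*factorial(n) - 2*factorial(n))

The ratio is (k + 2)*(k + 2*(k + 1)**2 + 5)/(2*(2*k**2 + k + 4)).
Take A(k)=k/2 + 1, B(k)=1, C(k)=k**2 + k/2 + 2.
f must satisfy (k/2 + 1)·f(k+1) − (1)·f(k) = k**2 + k/2 + 2.
Degrees (1,0,2) ⇒ d ≤ 1.
A polynomial solution: f(k) = 2*k - 1.
Then R = B(k−1)f/C = 2*(2*k - 1)/(2*k**2 + k + 4), so s_k = R(k)·t_k = -(2*k - 1)*factorial(k + 1)/2**k.
Δs = -(2*k**2 + k + 4)*factorial(k + 1)/(2*2**k), as required.
s_(n+1) = -2**(-n - 1)*(2*n + 1)*factorial(n + 2) and s_(2) = -9/2, so S(n) = 2**(-n - 1)*(9*2**n - 2*n**3*factorial(n) - 7*n**2*factorial(n) - 7*n*factorial(n) - 2*factorial(n)).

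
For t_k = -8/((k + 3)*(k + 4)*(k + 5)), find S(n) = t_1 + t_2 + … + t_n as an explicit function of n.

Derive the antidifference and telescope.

Compute t_(k+1)/t_k: get (k + 3)/(k + 6).
So A=k + 3 and B=k + 6, with C=1.
Solve (k + 3)·f(k+1) − (k + 5)·f(k) = 1.
Degrees (1,1,0) ⇒ d ≤ 2.
Coefficient equations give f(k) = k*(k + 7)/24.
R(k) = B(k−1)·f(k)/C(k) = k*(k + 5)*(k + 7)/24; s_k = R·t_k = k*(-k - 7)/(3*(k + 3)*(k + 4)).
Verify: -8/(k**3 + 12*k**2 + 47*k + 60) matches t_k.
Σ_(k=1)^n t_k = s_(n+1) − s_(1) = ((-n**2 - 9*n - 8)/(3*(n**2 + 9*n + 20))) − (-2/15), i.e. n*(-n - 9)/(5*(n**2 + 9*n + 20)).

S(n) = n*(-n - 9)/(5*(n**2 + 9*n + 20))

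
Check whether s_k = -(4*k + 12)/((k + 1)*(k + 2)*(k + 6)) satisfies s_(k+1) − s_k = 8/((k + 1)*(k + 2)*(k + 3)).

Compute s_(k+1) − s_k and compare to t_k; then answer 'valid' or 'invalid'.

s_(k+1) = 4*(-k - 4)/((k + 2)*(k + 3)*(k + 7))
s_(k+1) − s_k = 4*(2*k**2 + 17*k + 39)/(k**5 + 19*k**4 + 131*k**3 + 401*k**2 + 540*k + 252)
(s_(k+1) − s_k) − t_k = 36*(-k - 5)/(k**5 + 19*k**4 + 131*k**3 + 401*k**2 + 540*k + 252)

Invalid: residual 36*(-k - 5)/(k**5 + 19*k**4 + 131*k**3 + 401*k**2 + 540*k + 252) ≠ 0.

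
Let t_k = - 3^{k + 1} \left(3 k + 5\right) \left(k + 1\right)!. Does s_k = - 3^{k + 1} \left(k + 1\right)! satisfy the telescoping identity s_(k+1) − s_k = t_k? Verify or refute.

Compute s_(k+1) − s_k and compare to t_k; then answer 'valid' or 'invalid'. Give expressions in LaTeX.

s_(k+1) = -3**(k + 2)*factorial(k + 2)
s_(k+1) − s_k = -3**(k + 1)*(3*k + 5)*factorial(k + 1)
(s_(k+1) − s_k) − t_k = 0

Valid: the claim telescopes to t_k.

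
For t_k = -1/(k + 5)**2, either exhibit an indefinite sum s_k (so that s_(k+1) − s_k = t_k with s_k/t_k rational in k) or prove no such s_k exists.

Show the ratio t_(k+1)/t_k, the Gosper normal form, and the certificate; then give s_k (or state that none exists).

none — t_k is not Gosper-summable

Step 1: r(k) = (k + 5)**2/(k + 6)**2.
So A=k**2 + 10*k + 25 and B=k**2 + 12*k + 36, with C=1.
f must satisfy (k**2 + 10*k + 25)·f(k+1) − (k**2 + 10*k + 25)·f(k) = 1.
From deg A=2, deg B=2, deg C=0: d=0.
f = c0 ⇒ A·f(k+1) − B(k−1)·f(k) − C = -1. The system {-1 = 0} is inconsistent; no antidifference.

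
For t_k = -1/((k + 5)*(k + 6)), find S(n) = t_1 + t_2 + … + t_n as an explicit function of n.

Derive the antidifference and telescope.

r(k) = (k + 5)/(k + 7) after simplifying.
Take A(k)=k + 5, B(k)=k + 7, C(k)=1.
Need (k + 5)·f(k+1) − (k + 6)·f(k) = 1.
Degrees (1,1,0) ⇒ d ≤ 1.
Coefficient equations give f(k) = k/5.
Then R = B(k−1)f/C = k*(k + 6)/5, so s_k = R(k)·t_k = -k/(5*k + 25).
Check: Δs_k = -1/(k**2 + 11*k + 30). ✓
Evaluate: s_(n+1) = (-n - 1)/(5*(n + 6)); subtract s_(1) = -1/30 ⇒ S(n) = -n/(6*n + 36).

S(n) = -n/(6*n + 36)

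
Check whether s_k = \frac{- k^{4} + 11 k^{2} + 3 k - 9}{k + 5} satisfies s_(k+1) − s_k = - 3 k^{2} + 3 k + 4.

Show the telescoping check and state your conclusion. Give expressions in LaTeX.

Invalid: residual \frac{2 \left(2 k^{3} + 15 k^{2} - 17 k - 23\right)}{k^{2} + 11 k + 30} ≠ 0.

s_(k+1) = (3*k - (k + 1)**4 + 11*(k + 1)**2 - 6)/(k + 6)
s_(k+1) − s_k = (-3*k**4 - 26*k**3 - 23*k**2 + 100*k + 74)/(k**2 + 11*k + 30)
(s_(k+1) − s_k) − t_k = 2*(2*k**3 + 15*k**2 - 17*k - 23)/(k**2 + 11*k + 30)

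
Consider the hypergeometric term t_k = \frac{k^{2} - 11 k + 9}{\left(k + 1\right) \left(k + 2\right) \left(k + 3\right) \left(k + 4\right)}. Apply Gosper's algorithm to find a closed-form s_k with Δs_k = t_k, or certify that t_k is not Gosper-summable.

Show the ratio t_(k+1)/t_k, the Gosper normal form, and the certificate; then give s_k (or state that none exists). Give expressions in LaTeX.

s_k = \frac{k \left(k^{2} + 3 k + 23\right)}{3 \left(k + 1\right) \left(k + 2\right) \left(k + 3\right)}

The ratio is -(k + 1)*(11*k - (k + 1)**2 + 2)/((k + 5)*(k**2 - 11*k + 9)).
A = k + 1, B = k + 5, C = k**2 - 11*k + 9.
f must satisfy (k + 1)·f(k+1) − (k + 4)·f(k) = k**2 - 11*k + 9.
From deg A=1, deg B=1, deg C=2: d=3.
A polynomial solution: f(k) = k*(k**2 + 3*k + 23)/3.
Certificate R = B(k−1)f/C = k*(k + 4)*(k**2 + 3*k + 23)/(3*(k**2 - 11*k + 9)) gives s_k = k*(k**2 + 3*k + 23)/(3*(k + 1)*(k + 2)*(k + 3)).
Δs = (k**2 - 11*k + 9)/(k**4 + 10*k**3 + 35*k**2 + 50*k + 24), as required.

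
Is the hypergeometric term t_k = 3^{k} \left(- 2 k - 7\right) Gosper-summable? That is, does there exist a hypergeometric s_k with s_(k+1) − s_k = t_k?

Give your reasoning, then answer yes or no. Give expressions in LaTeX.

Yes. s_k = 3^{k} \left(- k - 2\right).

t_(k+1)/t_k = 3*(2*k + 9)/(2*k + 7).
Factor: A=3; B=1; C=k + 7/2.
Solve (3)·f(k+1) − (1)·f(k) = k + 7/2.
From deg A=0, deg B=0, deg C=1: d=1.
Match coefficients ⇒ f(k) = (k + 2)/2.
Then R = B(k−1)f/C = (k + 2)/(2*k + 7), so s_k = R(k)·t_k = 3**k*(-k - 2).
Verify: 3**k*(-2*k - 7) matches t_k.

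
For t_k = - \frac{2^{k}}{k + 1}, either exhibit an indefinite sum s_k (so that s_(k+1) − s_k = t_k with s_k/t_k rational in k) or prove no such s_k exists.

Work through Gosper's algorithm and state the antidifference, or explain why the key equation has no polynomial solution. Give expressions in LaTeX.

none (Gosper's algorithm certifies no s_k)

t_(k+1)/t_k = 2*(k + 1)/(k + 2).
Take A(k)=2*k + 2, B(k)=k + 2, C(k)=1.
Need (2*k + 2)·f(k+1) − (k + 1)·f(k) = 1.
From deg A=1, deg B=1, deg C=0: d=-1.
Bound -1 < 0, so the key equation has no polynomial solution.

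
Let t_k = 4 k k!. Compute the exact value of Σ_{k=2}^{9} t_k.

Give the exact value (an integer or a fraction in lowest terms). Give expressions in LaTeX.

Ratio r(k) = (k + 1)**2/k.
So A=k + 1 and B=1, with C=k.
Set up (k + 1)·f(k+1) − (1)·f(k) − (k) = 0.
Bound: deg f ≤ 0.
Coefficient equations give f(k) = 1.
Certificate R = B(k−1)f/C = 1/k gives s_k = 4*factorial(k).
Verify: 4*k*factorial(k) matches t_k.
Σ_(k=2)^(9) t_k = s_(10) − s_(2) = 14515200 − (8) = 14515192.

Σ = 14515192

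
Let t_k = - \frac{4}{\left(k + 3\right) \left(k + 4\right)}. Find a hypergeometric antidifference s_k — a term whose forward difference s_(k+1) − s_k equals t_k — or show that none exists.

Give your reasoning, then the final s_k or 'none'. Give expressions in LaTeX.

Ratio r(k) = (k + 3)/(k + 5).
Gosper form: A/B · C(k+1)/C(k) with A=k + 3, B=k + 5, C=1.
Key eq: (k + 3)·f(k+1) = (k + 4)·f(k) + (1).
From deg A=1, deg B=1, deg C=0: d=1.
Coefficient equations give f(k) = k/3.
So s_k = (B(k−1)f/C)·t_k = (k*(k + 4)/3)·t_k = -4*k/(3*k + 9).
Check: Δs_k = -4/(k**2 + 7*k + 12). ✓

s_k = - \frac{4 k}{3 k + 9}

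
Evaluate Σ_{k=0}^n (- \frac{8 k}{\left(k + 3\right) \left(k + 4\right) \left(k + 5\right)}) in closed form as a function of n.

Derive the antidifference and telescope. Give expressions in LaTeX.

Compute t_(k+1)/t_k: get (k + 1)*(k + 3)/(k*(k + 6)).
Normal form (A,B,C) = (k + 3, k + 6, k).
Solve (k + 3)·f(k+1) − (k + 5)·f(k) = k.
deg f ≤ 2 (via 1,1,1).
A polynomial solution: f(k) = k*(k - 1)/8.
So s_k = (B(k−1)f/C)·t_k = ((k - 1)*(k + 5)/8)·t_k = k*(1 - k)/((k + 3)*(k + 4)).
Check: Δs_k = -8*k/(k**3 + 12*k**2 + 47*k + 60). ✓
Σ_(k=0)^n t_k = s_(n+1) − s_(0) = (n*(-n - 1)/(n**2 + 9*n + 20)) − (0), i.e. n*(-n - 1)/(n**2 + 9*n + 20).

S(n) = \frac{n \left(- n - 1\right)}{n^{2} + 9 n + 20}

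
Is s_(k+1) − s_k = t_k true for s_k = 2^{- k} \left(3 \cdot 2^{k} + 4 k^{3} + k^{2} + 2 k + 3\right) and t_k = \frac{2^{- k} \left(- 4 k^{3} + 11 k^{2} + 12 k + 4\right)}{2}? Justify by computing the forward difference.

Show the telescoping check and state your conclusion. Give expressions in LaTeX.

valid; difference matches t_k

s_(k+1) = (6*2**k + 4*k**3 + 13*k**2 + 16*k + 10)/(2*2**k)
s_(k+1) − s_k = (-4*k**3 + 11*k**2 + 12*k + 4)/(2*2**k)
(s_(k+1) − s_k) − t_k = 0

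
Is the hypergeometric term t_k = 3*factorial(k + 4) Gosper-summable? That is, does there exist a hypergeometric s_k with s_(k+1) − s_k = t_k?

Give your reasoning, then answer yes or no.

No — t_k has no hypergeometric antidifference.

t_(k+1)/t_k = k + 5.
Gosper form: A/B · C(k+1)/C(k) with A=k + 5, B=1, C=1.
f must satisfy (k + 5)·f(k+1) − (1)·f(k) = 1.
deg f ≤ -1 (via 1,0,0).
Bound -1 < 0, so the key equation has no polynomial solution.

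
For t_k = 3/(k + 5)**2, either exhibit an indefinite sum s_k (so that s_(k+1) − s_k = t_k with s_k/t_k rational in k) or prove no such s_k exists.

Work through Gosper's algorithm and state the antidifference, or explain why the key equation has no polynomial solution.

Step 1: r(k) = (k + 5)**2/(k + 6)**2.
Take A(k)=k**2 + 10*k + 25, B(k)=k**2 + 12*k + 36, C(k)=1.
Key eq: (k**2 + 10*k + 25)·f(k+1) = (k**2 + 10*k + 25)·f(k) + (1).
d = 0 from the (2,2,0) case.
Generic f = c0 gives residual -1; -1 = 0 cannot hold, so t_k is not Gosper-summable.

none — t_k is not Gosper-summable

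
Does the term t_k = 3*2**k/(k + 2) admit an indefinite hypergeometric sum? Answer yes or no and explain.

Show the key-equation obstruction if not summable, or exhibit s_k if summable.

No — t_k has no hypergeometric antidifference.

The ratio is 2*(k + 2)/(k + 3).
Take A(k)=2*k + 4, B(k)=k + 3, C(k)=1.
Solve (2*k + 4)·f(k+1) − (k + 2)·f(k) = 1.
From deg A=1, deg B=1, deg C=0: d=-1.
Negative degree bound (-1): no f exists, t_k not Gosper-summable.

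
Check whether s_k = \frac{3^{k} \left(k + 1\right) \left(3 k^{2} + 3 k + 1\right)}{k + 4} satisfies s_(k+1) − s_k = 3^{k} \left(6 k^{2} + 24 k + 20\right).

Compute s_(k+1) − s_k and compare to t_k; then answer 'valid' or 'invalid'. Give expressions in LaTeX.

s_(k+1) = 3**(k + 1)*(k + 2)*(3*k + 3*(k + 1)**2 + 4)/(k + 5)
s_(k+1) − s_k = 3**k*(6*k**4 + 60*k**3 + 221*k**2 + 321*k + 163)/(k**2 + 9*k + 20)
(s_(k+1) − s_k) − t_k = 3**(k + 1)*(-6*k**3 - 45*k**2 - 113*k - 79)/(k**2 + 9*k + 20)

Invalid: residual \frac{3^{k + 1} \left(- 6 k^{3} - 45 k^{2} - 113 k - 79\right)}{k^{2} + 9 k + 20} ≠ 0.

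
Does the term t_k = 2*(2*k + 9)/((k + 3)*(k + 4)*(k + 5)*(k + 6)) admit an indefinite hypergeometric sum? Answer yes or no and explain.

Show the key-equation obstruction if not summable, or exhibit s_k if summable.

Yes. s_k = 2*k*(k + 8)/(15*(k**2 + 8*k + 15)).

Step 1: r(k) = (k + 3)*(2*k + 11)/((k + 7)*(2*k + 9)).
Gosper form: A/B · C(k+1)/C(k) with A=k + 3, B=k + 7, C=k + 9/2.
Solve (k + 3)·f(k+1) − (k + 6)·f(k) = k + 9/2.
deg f ≤ 3 (via 1,1,1).
Coefficient equations give f(k) = k*(k + 4)*(k + 8)/30.
R(k) = B(k−1)·f(k)/C(k) = k*(k + 4)*(k + 6)*(k + 8)/(15*(2*k + 9)); s_k = R·t_k = 2*k*(k + 8)/(15*(k**2 + 8*k + 15)).
s_(k+1) − s_k = 2*(2*k + 9)/(k**4 + 18*k**3 + 119*k**2 + 342*k + 360) = t_k.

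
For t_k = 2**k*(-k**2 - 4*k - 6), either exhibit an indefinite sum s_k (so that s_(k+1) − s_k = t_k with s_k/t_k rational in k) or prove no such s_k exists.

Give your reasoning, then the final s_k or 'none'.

The ratio is 2*(k**2 + 6*k + 11)/(k**2 + 4*k + 6).
A = 2, B = 1, C = k**2 + 4*k + 6.
Set up (2)·f(k+1) − (1)·f(k) − (k**2 + 4*k + 6) = 0.
d = 2 from the (0,0,2) case.
Solving with deg f ≤ 2: f(k) = k**2 + 4.
Get s_k = R·t_k = 2**k*(-k**2 - 4) with R(k) = B(k−1)f(k)/C(k) = (k**2 + 4)/(k**2 + 4*k + 6).
s_(k+1) − s_k = 2**k*(-k**2 - 4*k - 6) = t_k.

s_k = 2**k*(-k**2 - 4)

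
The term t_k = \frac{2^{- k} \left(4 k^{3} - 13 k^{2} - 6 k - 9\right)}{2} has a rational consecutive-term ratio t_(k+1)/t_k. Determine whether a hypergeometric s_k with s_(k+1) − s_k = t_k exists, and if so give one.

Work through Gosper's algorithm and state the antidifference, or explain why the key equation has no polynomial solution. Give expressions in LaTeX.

The ratio is (4*k**3 - k**2 - 20*k - 24)/(2*(4*k**3 - 13*k**2 - 6*k - 9)).
Normal form (A,B,C) = (1/2, 1, k**3 - 13*k**2/4 - 3*k/2 - 9/4).
f must satisfy (1/2)·f(k+1) − (1)·f(k) = k**3 - 13*k**2/4 - 3*k/2 - 9/4.
From deg A=0, deg B=0, deg C=3: d=3.
Solving with deg f ≤ 3: f(k) = -(4*k**3 - k**2 + 4*k - 2)/2.
So s_k = (B(k−1)f/C)·t_k = (-2*(4*k**3 - k**2 + 4*k - 2)/(4*k**3 - 13*k**2 - 6*k - 9))·t_k = (-4*k**3 + k**2 - 4*k + 2)/2**k.
Check: Δs_k = (4*k**3 - 13*k**2 - 6*k - 9)/(2*2**k). ✓

s_k = 2^{- k} \left(- 4 k^{3} + k^{2} - 4 k + 2\right)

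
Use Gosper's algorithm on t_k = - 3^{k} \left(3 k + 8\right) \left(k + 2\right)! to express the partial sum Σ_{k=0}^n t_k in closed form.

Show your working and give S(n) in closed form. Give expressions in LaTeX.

S(n) = - 3 \cdot 3^{n} \left(n + 3\right)! + 2

The ratio is 3*(k + 3)*(3*k + 11)/(3*k + 8).
Factor: A=3*k + 9; B=1; C=k + 8/3.
Solve (3*k + 9)·f(k+1) − (1)·f(k) = k + 8/3.
deg f ≤ 0 (via 1,0,1).
Solving with deg f ≤ 0: f(k) = 1/3.
Then R = B(k−1)f/C = 1/(3*k + 8), so s_k = R(k)·t_k = -3**k*factorial(k + 2).
Check: Δs_k = -3**k*(3*k + 8)*factorial(k + 2). ✓
Telescope: S(n) = s_(n+1) − s_(0) = -3**(n + 1)*factorial(n + 3) − (-2) = -3*3**n*factorial(n + 3) + 2.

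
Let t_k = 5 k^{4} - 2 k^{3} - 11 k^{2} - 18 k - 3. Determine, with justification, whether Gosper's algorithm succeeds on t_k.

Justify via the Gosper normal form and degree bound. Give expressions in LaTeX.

Yes. s_k = k \left(k^{4} - 3 k^{3} - k^{2} - 4 k + 4\right).

Ratio r(k) = (5*k**4 + 18*k**3 + 13*k**2 - 26*k - 29)/(5*k**4 - 2*k**3 - 11*k**2 - 18*k - 3).
Factor: A=1; B=1; C=k**4 - 2*k**3/5 - 11*k**2/5 - 18*k/5 - 3/5.
Key eq: (1)·f(k+1) = (1)·f(k) + (k**4 - 2*k**3/5 - 11*k**2/5 - 18*k/5 - 3/5).
Degrees (0,0,4) ⇒ d ≤ 5.
Solving with deg f ≤ 5: f(k) = k*(k**4 - 3*k**3 - k**2 - 4*k + 4)/5.
So s_k = (B(k−1)f/C)·t_k = (k*(k**4 - 3*k**3 - k**2 - 4*k + 4)/(5*k**4 - 2*k**3 - 11*k**2 - 18*k - 3))·t_k = k*(k**4 - 3*k**3 - k**2 - 4*k + 4).
Verify: 5*k**4 - 2*k**3 - 11*k**2 - 18*k - 3 matches t_k.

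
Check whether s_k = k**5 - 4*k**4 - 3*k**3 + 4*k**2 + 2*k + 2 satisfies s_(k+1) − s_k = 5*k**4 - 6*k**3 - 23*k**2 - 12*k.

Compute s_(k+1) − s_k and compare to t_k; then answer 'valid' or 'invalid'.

s_(k+1) = k**5 + k**4 - 9*k**3 - 19*k**2 - 10*k + 2
s_(k+1) − s_k = k*(5*k**3 - 6*k**2 - 23*k - 12)
(s_(k+1) − s_k) − t_k = 0

Valid — Δs_k = t_k.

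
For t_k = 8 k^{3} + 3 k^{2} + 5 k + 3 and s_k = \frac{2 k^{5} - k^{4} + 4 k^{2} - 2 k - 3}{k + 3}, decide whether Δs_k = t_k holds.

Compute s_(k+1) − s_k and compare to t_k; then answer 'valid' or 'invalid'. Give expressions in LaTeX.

s_(k+1) = k*(2*k**4 + 9*k**3 + 16*k**2 + 18*k + 12)/(k + 4)
s_(k+1) − s_k = (8*k**5 + 47*k**4 + 62*k**3 + 52*k**2 + 47*k + 12)/(k**2 + 7*k + 12)
(s_(k+1) − s_k) − t_k = 2*(-6*k**4 - 30*k**3 - 11*k**2 - 17*k - 12)/(k**2 + 7*k + 12)

Invalid: residual \frac{2 \left(- 6 k^{4} - 30 k^{3} - 11 k^{2} - 17 k - 12\right)}{k^{2} + 7 k + 12} ≠ 0.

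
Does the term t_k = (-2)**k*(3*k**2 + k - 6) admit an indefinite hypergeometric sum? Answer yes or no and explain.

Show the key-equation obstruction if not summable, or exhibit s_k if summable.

Ratio r(k) = 2*(-3*k**2 - 7*k + 2)/(3*k**2 + k - 6).
Take A(k)=-2, B(k)=1, C(k)=k**2 + k/3 - 2.
Set up (-2)·f(k+1) − (1)·f(k) − (k**2 + k/3 - 2) = 0.
deg f ≤ 2 (via 0,0,2).
Coefficient equations give f(k) = -(k - 2)*(k + 1)/3.
So s_k = (B(k−1)f/C)·t_k = (-(k - 2)*(k + 1)/(3*k**2 + k - 6))·t_k = (-2)**k*(-k**2 + k + 2).
s_(k+1) − s_k = (-2)**k*(3*k**2 + k - 6) = t_k.

Yes. s_k = (-2)**k*(-k**2 + k + 2).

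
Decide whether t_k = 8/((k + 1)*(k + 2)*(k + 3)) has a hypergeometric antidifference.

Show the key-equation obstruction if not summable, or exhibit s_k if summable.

Yes. s_k = 2*k*(k + 3)/((k + 1)*(k + 2)).

t_(k+1)/t_k = (k + 1)/(k + 4).
Take A(k)=k + 1, B(k)=k + 4, C(k)=1.
Set up (k + 1)·f(k+1) − (k + 3)·f(k) − (1) = 0.
deg f ≤ 2 (via 1,1,0).
A polynomial solution: f(k) = k*(k + 3)/4.
Then R = B(k−1)f/C = k*(k + 3)**2/4, so s_k = R(k)·t_k = 2*k*(k + 3)/((k + 1)*(k + 2)).
Δs = 8/(k**3 + 6*k**2 + 11*k + 6), as required.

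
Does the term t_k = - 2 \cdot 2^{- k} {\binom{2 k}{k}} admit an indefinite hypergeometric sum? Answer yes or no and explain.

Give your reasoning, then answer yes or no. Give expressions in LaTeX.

Compute t_(k+1)/t_k: get (2*k + 1)/(k + 1).
A = 2*k + 1, B = k + 1, C = 1.
Need (2*k + 1)·f(k+1) − (k)·f(k) = 1.
deg f ≤ -1 (via 1,1,0).
d = -1 < 0 ⇒ no nonzero polynomial f; not summable.

No — negative degree bound, so no certificate f.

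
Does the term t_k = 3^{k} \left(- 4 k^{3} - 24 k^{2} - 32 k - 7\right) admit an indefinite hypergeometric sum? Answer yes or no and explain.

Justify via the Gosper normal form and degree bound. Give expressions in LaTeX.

Ratio r(k) = 3*(4*k**3 + 36*k**2 + 92*k + 67)/(4*k**3 + 24*k**2 + 32*k + 7).
Factor: A=3; B=1; C=k**3 + 6*k**2 + 8*k + 7/4.
f must satisfy (3)·f(k+1) − (1)·f(k) = k**3 + 6*k**2 + 8*k + 7/4.
deg f ≤ 3 (via 0,0,3).
Coefficient equations give f(k) = (2*k**3 + 3*k**2 - 2*k - 1)/4.
Get s_k = R·t_k = 3**k*(-2*k**3 - 3*k**2 + 2*k + 1) with R(k) = B(k−1)f(k)/C(k) = (2*k**3 + 3*k**2 - 2*k - 1)/(4*k**3 + 24*k**2 + 32*k + 7).
Check: Δs_k = 3**k*(-4*k**3 - 24*k**2 - 32*k - 7). ✓

Yes. s_k = 3^{k} \left(- 2 k^{3} - 3 k^{2} + 2 k + 1\right).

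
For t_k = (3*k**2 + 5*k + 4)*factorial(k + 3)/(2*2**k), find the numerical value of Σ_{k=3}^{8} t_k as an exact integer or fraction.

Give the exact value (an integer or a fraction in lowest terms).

Σ = 21517200

Ratio r(k) = (k + 4)*(5*k + 3*(k + 1)**2 + 9)/(2*(3*k**2 + 5*k + 4)).
Gosper form: A/B · C(k+1)/C(k) with A=k/2 + 2, B=1, C=k**2 + 5*k/3 + 4/3.
Need (k/2 + 2)·f(k+1) − (1)·f(k) = k**2 + 5*k/3 + 4/3.
From deg A=1, deg B=0, deg C=2: d=1.
Match coefficients ⇒ f(k) = 2*(3*k - 4)/3.
So s_k = (B(k−1)f/C)·t_k = (2*(3*k - 4)/(3*k**2 + 5*k + 4))·t_k = (3*k - 4)*factorial(k + 3)/2**k.
s_(k+1) − s_k = (3*k**2 + 5*k + 4)*factorial(k + 3)/(2*2**k) = t_k.
Evaluate s at k=9 and k=3: 21517650 and 450; difference 21517200.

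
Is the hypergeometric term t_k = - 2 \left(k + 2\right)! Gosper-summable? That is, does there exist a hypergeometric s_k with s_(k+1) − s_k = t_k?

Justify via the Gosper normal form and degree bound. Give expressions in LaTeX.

The ratio is k + 3.
Gosper form: A/B · C(k+1)/C(k) with A=k + 3, B=1, C=1.
f must satisfy (k + 3)·f(k+1) − (1)·f(k) = 1.
From deg A=1, deg B=0, deg C=0: d=-1.
deg f ≤ -1 is impossible — no certificate.

No. Not Gosper-summable.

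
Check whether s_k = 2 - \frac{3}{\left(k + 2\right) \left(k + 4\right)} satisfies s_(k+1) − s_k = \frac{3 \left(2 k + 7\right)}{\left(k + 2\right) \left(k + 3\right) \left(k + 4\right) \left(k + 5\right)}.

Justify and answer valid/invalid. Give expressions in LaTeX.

Valid — Δs_k = t_k.

s_(k+1) = 2 - 3/((k + 3)*(k + 5))
s_(k+1) − s_k = 3*(2*k + 7)/(k**4 + 14*k**3 + 71*k**2 + 154*k + 120)
(s_(k+1) − s_k) − t_k = 0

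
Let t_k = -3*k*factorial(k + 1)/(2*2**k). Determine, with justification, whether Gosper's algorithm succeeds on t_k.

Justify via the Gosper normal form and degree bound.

Compute t_(k+1)/t_k: get (k + 1)*(k + 2)/(2*k).
So A=k/2 + 1 and B=1, with C=k.
Solve (k/2 + 1)·f(k+1) − (1)·f(k) = k.
From deg A=1, deg B=0, deg C=1: d=0.
A polynomial solution: f(k) = 2.
Certificate R = B(k−1)f/C = 2/k gives s_k = -3*factorial(k + 1)/2**k.
s_(k+1) − s_k = -3*k*factorial(k + 1)/(2*2**k) = t_k.

Yes. s_k = -3*factorial(k + 1)/2**k.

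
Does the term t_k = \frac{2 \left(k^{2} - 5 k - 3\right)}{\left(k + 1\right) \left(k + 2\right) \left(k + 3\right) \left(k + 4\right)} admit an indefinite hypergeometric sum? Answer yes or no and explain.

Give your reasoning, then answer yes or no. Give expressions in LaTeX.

The ratio is (k**3 - 2*k**2 - 10*k - 7)/(k**3 - 28*k - 15).
Normal form (A,B,C) = (k + 1, k + 5, k**2 - 5*k - 3).
Need (k + 1)·f(k+1) − (k + 4)·f(k) = k**2 - 5*k - 3.
From deg A=1, deg B=1, deg C=2: d=3.
Solve for f: f(k) = -k*(k**2 + 12*k + 5)/6 (degree 3 ≤ 3).
Then R = B(k−1)f/C = -k*(k + 4)*(k**2 + 12*k + 5)/(6*(k**2 - 5*k - 3)), so s_k = R(k)·t_k = k*(-k**2 - 12*k - 5)/(3*(k + 1)*(k + 2)*(k + 3)).
s_(k+1) − s_k = 2*(k**2 - 5*k - 3)/(k**4 + 10*k**3 + 35*k**2 + 50*k + 24) = t_k.

Yes. s_k = \frac{k \left(- k^{2} - 12 k - 5\right)}{3 \left(k + 1\right) \left(k + 2\right) \left(k + 3\right)}.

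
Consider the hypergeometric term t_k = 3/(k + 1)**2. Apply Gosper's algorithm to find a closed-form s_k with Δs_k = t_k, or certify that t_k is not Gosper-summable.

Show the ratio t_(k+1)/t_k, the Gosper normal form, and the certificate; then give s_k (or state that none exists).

t_(k+1)/t_k = (k + 1)**2/(k + 2)**2.
Gosper form: A/B · C(k+1)/C(k) with A=k**2 + 2*k + 1, B=k**2 + 4*k + 4, C=1.
Need (k**2 + 2*k + 1)·f(k+1) − (k**2 + 2*k + 1)·f(k) = 1.
Degrees (2,2,0) ⇒ d ≤ 0.
Generic f = c0 gives residual -1; -1 = 0 cannot hold, so t_k is not Gosper-summable.

no hypergeometric antidifference exists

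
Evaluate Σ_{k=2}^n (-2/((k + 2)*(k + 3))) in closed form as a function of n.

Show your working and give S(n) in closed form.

The ratio is (k + 2)/(k + 4).
Factor: A=k + 2; B=k + 4; C=1.
Solve (k + 2)·f(k+1) − (k + 3)·f(k) = 1.
Bound: deg f ≤ 1.
A polynomial solution: f(k) = k/2.
R(k) = B(k−1)·f(k)/C(k) = k*(k + 3)/2; s_k = R·t_k = -k/(k + 2).
s_(k+1) − s_k = -2/(k**2 + 5*k + 6) = t_k.
Evaluate: s_(n+1) = (-n - 1)/(n + 3); subtract s_(2) = -1/2 ⇒ S(n) = (1 - n)/(2*(n + 3)).

S(n) = (1 - n)/(2*(n + 3))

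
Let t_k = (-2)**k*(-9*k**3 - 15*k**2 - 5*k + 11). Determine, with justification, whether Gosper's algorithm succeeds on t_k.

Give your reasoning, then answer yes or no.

Ratio r(k) = 2*(-9*k**3 - 42*k**2 - 62*k - 18)/(9*k**3 + 15*k**2 + 5*k - 11).
Gosper form: A/B · C(k+1)/C(k) with A=-2, B=1, C=k**3 + 5*k**2/3 + 5*k/9 - 11/9.
Need (-2)·f(k+1) − (1)·f(k) = k**3 + 5*k**2/3 + 5*k/9 - 11/9.
Degrees (0,0,3) ⇒ d ≤ 3.
A polynomial solution: f(k) = -(3*k**3 - k**2 - 3*k - 3)/9.
Then R = B(k−1)f/C = -(3*k**3 - k**2 - 3*k - 3)/(9*k**3 + 15*k**2 + 5*k - 11), so s_k = R(k)·t_k = (-2)**k*(3*k**3 - k**2 - 3*k - 3).
Verify: (-2)**k*(-9*k**3 - 15*k**2 - 5*k + 11) matches t_k.

Yes. s_k = (-2)**k*(3*k**3 - k**2 - 3*k - 3).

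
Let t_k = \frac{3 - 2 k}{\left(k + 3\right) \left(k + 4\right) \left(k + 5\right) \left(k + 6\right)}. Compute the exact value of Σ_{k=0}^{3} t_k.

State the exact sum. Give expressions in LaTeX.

Σ = 1/126

Step 1: r(k) = (k + 3)*(2*k - 1)/((k + 7)*(2*k - 3)).
Take A(k)=k + 3, B(k)=k + 7, C(k)=k - 3/2.
Set up (k + 3)·f(k+1) − (k + 6)·f(k) − (k - 3/2) = 0.
Bound: deg f ≤ 3.
Coefficient equations give f(k) = -k/2.
Certificate R = B(k−1)f/C = -k*(k + 6)/(2*k - 3) gives s_k = k/((k + 3)*(k + 4)*(k + 5)).
Check: Δs_k = (3 - 2*k)/(k**4 + 18*k**3 + 119*k**2 + 342*k + 360). ✓
Sum = s_(4) − s_(0); s_(4) = 1/126, s_(0) = 0 ⇒ 1/126.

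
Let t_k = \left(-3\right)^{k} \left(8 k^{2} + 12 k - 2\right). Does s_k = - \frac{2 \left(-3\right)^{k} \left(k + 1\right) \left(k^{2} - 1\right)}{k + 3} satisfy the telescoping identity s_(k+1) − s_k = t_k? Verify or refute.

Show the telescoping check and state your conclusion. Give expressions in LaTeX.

s_(k+1) = 6*(-3)**k*(k + 2)*((k + 1)**2 - 1)/(k + 4)
s_(k+1) − s_k = (-3)**k*(8*k**4 + 52*k**3 + 102*k**2 + 62*k - 8)/(k**2 + 7*k + 12)
(s_(k+1) − s_k) − t_k = (-3)**k*(-16*k**3 - 76*k**2 - 68*k + 16)/(k**2 + 7*k + 12)

Invalid: residual \frac{\left(-3\right)^{k} \left(- 16 k^{3} - 76 k^{2} - 68 k + 16\right)}{k^{2} + 7 k + 12} ≠ 0.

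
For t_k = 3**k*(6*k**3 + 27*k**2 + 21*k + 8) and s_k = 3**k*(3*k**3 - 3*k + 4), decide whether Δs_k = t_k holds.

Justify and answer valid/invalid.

valid; difference matches t_k

s_(k+1) = 3**(k + 1)*(-3*k + 3*(k + 1)**3 + 1)
s_(k+1) − s_k = 3**k*(6*k**3 + 27*k**2 + 21*k + 8)
(s_(k+1) − s_k) − t_k = 0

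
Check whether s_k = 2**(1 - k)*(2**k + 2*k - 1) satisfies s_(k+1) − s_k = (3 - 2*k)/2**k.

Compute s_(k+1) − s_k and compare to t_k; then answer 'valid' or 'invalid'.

Valid — Δs_k = t_k.

s_(k+1) = (2**(k + 1) + 2*k + 1)/2**k
s_(k+1) − s_k = (3 - 2*k)/2**k
(s_(k+1) − s_k) − t_k = 0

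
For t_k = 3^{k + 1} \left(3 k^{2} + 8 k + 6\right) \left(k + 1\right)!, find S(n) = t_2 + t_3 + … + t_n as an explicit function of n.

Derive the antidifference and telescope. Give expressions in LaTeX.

S(n) = 9 \cdot 3^{n} n \left(n + 2\right)! + 9 \cdot 3^{n} \left(n + 2\right)! - 324

Compute t_(k+1)/t_k: get 3*(3*k**3 + 20*k**2 + 45*k + 34)/(3*k**2 + 8*k + 6).
Factor: A=3*k + 6; B=1; C=k**2 + 8*k/3 + 2.
Key eq: (3*k + 6)·f(k+1) = (1)·f(k) + (k**2 + 8*k/3 + 2).
From deg A=1, deg B=0, deg C=2: d=1.
A polynomial solution: f(k) = k/3.
So s_k = (B(k−1)f/C)·t_k = (k/(3*k**2 + 8*k + 6))·t_k = 3**(k + 1)*k*factorial(k + 1).
Verify: 3**(k + 1)*(3*k**2 + 8*k + 6)*factorial(k + 1) matches t_k.
s_(n+1) = 3**(n + 2)*(n + 1)*factorial(n + 2) and s_(2) = 324, so S(n) = 9*3**n*n*factorial(n + 2) + 9*3**n*factorial(n + 2) - 324.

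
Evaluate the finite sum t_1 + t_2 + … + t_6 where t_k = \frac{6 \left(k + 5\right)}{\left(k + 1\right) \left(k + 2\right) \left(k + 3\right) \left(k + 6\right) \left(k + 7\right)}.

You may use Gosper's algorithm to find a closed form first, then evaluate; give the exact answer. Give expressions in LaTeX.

Σ = 149/3276

Step 1: r(k) = (k + 1)*(k + 6)**2/((k + 4)*(k + 5)*(k + 8)).
Take A(k)=k + 1, B(k)=k + 8, C(k)=k**3 + 14*k**2 + 65*k + 100.
Need (k + 1)·f(k+1) − (k + 7)·f(k) = k**3 + 14*k**2 + 65*k + 100.
Degrees (1,1,3) ⇒ d ≤ 6.
Solve for f: f(k) = k*(k + 3)*(k + 4)**2*(k + 5)**2/36 (degree 6 ≤ 6).
So s_k = (B(k−1)f/C)·t_k = (k*(k + 3)*(k + 4)*(k + 7)/36)·t_k = k*(k**2 + 9*k + 20)/(6*(k**3 + 9*k**2 + 20*k + 12)).
Check: Δs_k = 6*(k + 5)/(k**5 + 19*k**4 + 131*k**3 + 401*k**2 + 540*k + 252). ✓
Evaluate s at k=7 and k=1: 77/468 and 5/42; difference 149/3276.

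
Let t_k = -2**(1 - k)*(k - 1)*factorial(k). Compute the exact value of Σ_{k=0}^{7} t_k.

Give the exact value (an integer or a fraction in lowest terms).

Σ = -626

The ratio is k*(k + 1)/(2*(k - 1)).
A = k/2 + 1/2, B = 1, C = k - 1.
Key eq: (k/2 + 1/2)·f(k+1) = (1)·f(k) + (k - 1).
deg f ≤ 0 (via 1,0,1).
A polynomial solution: f(k) = 2.
R(k) = B(k−1)·f(k)/C(k) = 2/(k - 1); s_k = R·t_k = -2**(2 - k)*factorial(k).
Δs = -2**(1 - k)*(k - 1)*factorial(k), as required.
Σ_(k=0)^(7) t_k = s_(8) − s_(0) = -630 − (-4) = -626.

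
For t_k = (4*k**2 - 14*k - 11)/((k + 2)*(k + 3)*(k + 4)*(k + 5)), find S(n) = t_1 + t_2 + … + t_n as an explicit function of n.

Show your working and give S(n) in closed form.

The ratio is (k + 2)*(14*k - 4*(k + 1)**2 + 25)/((k + 6)*(-4*k**2 + 14*k + 11)).
Take A(k)=k + 2, B(k)=k + 6, C(k)=k**2 - 7*k/2 - 11/4.
f must satisfy (k + 2)·f(k+1) − (k + 5)·f(k) = k**2 - 7*k/2 - 11/4.
Degrees (1,1,2) ⇒ d ≤ 3.
A polynomial solution: f(k) = k*(k**2 - 87*k - 46)/96.
R(k) = B(k−1)·f(k)/C(k) = k*(k + 5)*(k**2 - 87*k - 46)/(24*(4*k**2 - 14*k - 11)); s_k = R·t_k = k*(k**2 - 87*k - 46)/(24*(k + 2)*(k + 3)*(k + 4)).
Verify: (4*k**2 - 14*k - 11)/(k**4 + 14*k**3 + 71*k**2 + 154*k + 120) matches t_k.
Σ_(k=1)^n t_k = s_(n+1) − s_(1) = ((n**3 - 84*n**2 - 217*n - 132)/(24*(n**3 + 12*n**2 + 47*n + 60))) − (-11/120), i.e. n*(2*n**2 - 36*n - 71)/(15*(n**3 + 12*n**2 + 47*n + 60)).

S(n) = n*(2*n**2 - 36*n - 71)/(15*(n**3 + 12*n**2 + 47*n + 60))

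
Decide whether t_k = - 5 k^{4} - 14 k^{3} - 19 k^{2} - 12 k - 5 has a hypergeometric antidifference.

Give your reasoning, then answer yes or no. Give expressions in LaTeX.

Ratio r(k) = (5*k**4 + 34*k**3 + 91*k**2 + 112*k + 55)/(5*k**4 + 14*k**3 + 19*k**2 + 12*k + 5).
Gosper form: A/B · C(k+1)/C(k) with A=1, B=1, C=k**4 + 14*k**3/5 + 19*k**2/5 + 12*k/5 + 1.
Key eq: (1)·f(k+1) = (1)·f(k) + (k**4 + 14*k**3/5 + 19*k**2/5 + 12*k/5 + 1).
deg f ≤ 5 (via 0,0,4).
A polynomial solution: f(k) = k*(k**2 - k + 1)*(k**2 + 2*k + 2)/5.
So s_k = (B(k−1)f/C)·t_k = (k*(k**2 - k + 1)*(k**2 + 2*k + 2)/(5*k**4 + 14*k**3 + 19*k**2 + 12*k + 5))·t_k = k*(-k**4 - k**3 - k**2 - 2).
Δs = -5*k**4 - 14*k**3 - 19*k**2 - 12*k - 5, as required.

Yes. s_k = k \left(- k^{4} - k^{3} - k^{2} - 2\right).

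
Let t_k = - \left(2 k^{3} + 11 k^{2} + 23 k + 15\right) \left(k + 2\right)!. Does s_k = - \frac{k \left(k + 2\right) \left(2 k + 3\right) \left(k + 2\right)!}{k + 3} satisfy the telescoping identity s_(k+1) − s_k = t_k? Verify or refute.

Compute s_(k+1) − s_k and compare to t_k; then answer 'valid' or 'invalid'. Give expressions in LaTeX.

Invalid: residual \frac{\left(2 k^{4} + 17 k^{3} + 54 k^{2} + 81 k + 45\right) \left(k + 2\right)!}{\left(k + 3\right) \left(k + 4\right)} ≠ 0.

s_(k+1) = -(k + 1)*(k + 3)*(2*k + 5)*factorial(k + 3)/(k + 4)
s_(k+1) − s_k = -(2*k**5 + 23*k**4 + 107*k**3 + 254*k**2 + 300*k + 135)*factorial(k + 2)/((k + 3)*(k + 4))
(s_(k+1) − s_k) − t_k = (2*k**4 + 17*k**3 + 54*k**2 + 81*k + 45)*factorial(k + 2)/((k + 3)*(k + 4))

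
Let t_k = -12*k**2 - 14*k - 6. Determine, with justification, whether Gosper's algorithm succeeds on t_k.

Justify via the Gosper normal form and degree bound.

Compute t_(k+1)/t_k: get (6*k**2 + 19*k + 16)/(6*k**2 + 7*k + 3).
So A=1 and B=1, with C=k**2 + 7*k/6 + 1/2.
Solve (1)·f(k+1) − (1)·f(k) = k**2 + 7*k/6 + 1/2.
Bound: deg f ≤ 3.
Coefficient equations give f(k) = k*(4*k**2 + k + 1)/12.
R(k) = B(k−1)·f(k)/C(k) = k*(4*k**2 + k + 1)/(2*(6*k**2 + 7*k + 3)); s_k = R·t_k = k*(-4*k**2 - k - 1).
Verify: -12*k**2 - 14*k - 6 matches t_k.

Yes. s_k = k*(-4*k**2 - k - 1).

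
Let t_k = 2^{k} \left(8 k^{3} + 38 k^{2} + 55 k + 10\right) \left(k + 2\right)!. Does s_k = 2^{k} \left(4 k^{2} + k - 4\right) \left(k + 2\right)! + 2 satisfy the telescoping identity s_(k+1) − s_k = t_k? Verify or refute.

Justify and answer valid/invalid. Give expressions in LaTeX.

Valid — Δs_k = t_k.

s_(k+1) = 2**(k + 1)*(k + 4*(k + 1)**2 - 3)*factorial(k + 3) + 2
s_(k+1) − s_k = 2**k*(8*k**3 + 38*k**2 + 55*k + 10)*factorial(k + 2)
(s_(k+1) − s_k) − t_k = 0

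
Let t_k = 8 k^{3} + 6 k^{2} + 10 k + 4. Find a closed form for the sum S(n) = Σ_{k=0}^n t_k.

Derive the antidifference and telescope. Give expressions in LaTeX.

Ratio r(k) = (4*k**3 + 15*k**2 + 23*k + 14)/(4*k**3 + 3*k**2 + 5*k + 2).
Normal form (A,B,C) = (1, 1, k**3 + 3*k**2/4 + 5*k/4 + 1/2).
Set up (1)·f(k+1) − (1)·f(k) − (k**3 + 3*k**2/4 + 5*k/4 + 1/2) = 0.
Bound: deg f ≤ 4.
A polynomial solution: f(k) = k**2*(k**2 - k + 2)/4.
Certificate R = B(k−1)f/C = k**2*(k**2 - k + 2)/(4*k**3 + 3*k**2 + 5*k + 2) gives s_k = 2*k**2*(k**2 - k + 2).
Check: Δs_k = 8*k**3 + 6*k**2 + 10*k + 4. ✓
Evaluate: s_(n+1) = 2*n**4 + 6*n**3 + 10*n**2 + 10*n + 4; subtract s_(0) = 0 ⇒ S(n) = 2*n**4 + 6*n**3 + 10*n**2 + 10*n + 4.

S(n) = 2 n^{4} + 6 n^{3} + 10 n^{2} + 10 n + 4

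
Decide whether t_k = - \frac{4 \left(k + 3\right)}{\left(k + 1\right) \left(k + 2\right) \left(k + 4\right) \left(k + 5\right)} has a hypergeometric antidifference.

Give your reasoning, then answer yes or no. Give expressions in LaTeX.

Compute t_(k+1)/t_k: get (k + 1)*(k + 4)**2/((k + 3)**2*(k + 6)).
Factor: A=k + 1; B=k + 6; C=k**2 + 6*k + 9.
Solve (k + 1)·f(k+1) − (k + 5)·f(k) = k**2 + 6*k + 9.
d = 4 from the (1,1,2) case.
Match coefficients ⇒ f(k) = k*(k + 2)*(k + 3)*(k + 5)/8.
Then R = B(k−1)f/C = k*(k + 2)*(k + 5)**2/(8*(k + 3)), so s_k = R(k)·t_k = k*(-k - 5)/(2*(k**2 + 5*k + 4)).
Verify: 4*(-k - 3)/(k**4 + 12*k**3 + 49*k**2 + 78*k + 40) matches t_k.

Yes. s_k = \frac{k \left(- k - 5\right)}{2 \left(k^{2} + 5 k + 4\right)}.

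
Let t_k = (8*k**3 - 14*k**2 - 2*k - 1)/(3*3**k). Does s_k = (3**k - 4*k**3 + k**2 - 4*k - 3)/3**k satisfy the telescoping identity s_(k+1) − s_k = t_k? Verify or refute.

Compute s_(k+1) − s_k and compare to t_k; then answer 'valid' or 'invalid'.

valid; difference matches t_k

s_(k+1) = (3*3**k - 4*k**3 - 11*k**2 - 14*k - 10)/(3*3**k)
s_(k+1) − s_k = (8*k**3 - 14*k**2 - 2*k - 1)/(3*3**k)
(s_(k+1) − s_k) − t_k = 0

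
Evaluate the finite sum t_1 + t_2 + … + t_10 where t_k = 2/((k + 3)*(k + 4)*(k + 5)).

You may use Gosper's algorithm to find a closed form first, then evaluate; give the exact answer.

Σ = 19/420

Compute t_(k+1)/t_k: get (k + 3)/(k + 6).
Gosper form: A/B · C(k+1)/C(k) with A=k + 3, B=k + 6, C=1.
Solve (k + 3)·f(k+1) − (k + 5)·f(k) = 1.
From deg A=1, deg B=1, deg C=0: d=2.
Coefficient equations give f(k) = k*(k + 7)/24.
R(k) = B(k−1)·f(k)/C(k) = k*(k + 5)*(k + 7)/24; s_k = R·t_k = k*(k + 7)/(12*(k + 3)*(k + 4)).
Verify: 2/(k**3 + 12*k**2 + 47*k + 60) matches t_k.
Σ_(k=1)^(10) t_k = s_(11) − s_(1) = 11/140 − (1/30) = 19/420.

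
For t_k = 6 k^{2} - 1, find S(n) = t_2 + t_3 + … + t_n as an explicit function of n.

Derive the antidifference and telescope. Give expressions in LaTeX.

S(n) = 2 n^{3} + 3 n^{2} - 5

Compute t_(k+1)/t_k: get (6*(k + 1)**2 - 1)/(6*k**2 - 1).
So A=1 and B=1, with C=k**2 - 1/6.
f must satisfy (1)·f(k+1) − (1)·f(k) = k**2 - 1/6.
Bound: deg f ≤ 3.
Match coefficients ⇒ f(k) = k**2*(2*k - 3)/6.
Then R = B(k−1)f/C = k**2*(2*k - 3)/(6*k**2 - 1), so s_k = R(k)·t_k = k**2*(2*k - 3).
Check: Δs_k = 6*k**2 - 1. ✓
Σ_(k=2)^n t_k = s_(n+1) − s_(2) = (2*n**3 + 3*n**2 - 1) − (4), i.e. 2*n**3 + 3*n**2 - 5.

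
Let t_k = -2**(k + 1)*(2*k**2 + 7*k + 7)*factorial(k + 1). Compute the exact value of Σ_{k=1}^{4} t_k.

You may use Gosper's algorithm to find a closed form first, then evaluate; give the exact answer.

The ratio is 2*(2*k**3 + 15*k**2 + 38*k + 32)/(2*k**2 + 7*k + 7).
Factor: A=2*k + 4; B=1; C=k**2 + 7*k/2 + 7/2.
Need (2*k + 4)·f(k+1) − (1)·f(k) = k**2 + 7*k/2 + 7/2.
d = 1 from the (1,0,2) case.
Coefficient equations give f(k) = (k + 1)/2.
So s_k = (B(k−1)f/C)·t_k = ((k + 1)/(2*k**2 + 7*k + 7))·t_k = -2**(k + 1)*(k + 1)*factorial(k + 1).
Δs = -2**(k + 1)*(2*k**2 + 7*k + 7)*factorial(k + 1), as required.
Evaluate s at k=5 and k=1: -276480 and -16; difference -276464.

Σ = -276464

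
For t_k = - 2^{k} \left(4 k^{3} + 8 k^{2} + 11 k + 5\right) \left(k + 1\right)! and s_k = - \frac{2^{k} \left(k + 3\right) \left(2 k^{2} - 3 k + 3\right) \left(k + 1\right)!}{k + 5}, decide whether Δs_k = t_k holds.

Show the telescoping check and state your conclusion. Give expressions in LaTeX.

s_(k+1) = -2**(k + 1)*(k + 4)*(2*k**2 + k + 2)*factorial(k + 2)/(k + 6)
s_(k+1) − s_k = -2**k*(4*k**5 + 44*k**4 + 163*k**3 + 268*k**2 + 259*k + 106)*factorial(k + 1)/((k + 5)*(k + 6))
(s_(k+1) − s_k) − t_k = 2**(k + 1)*(4*k**4 + 28*k**3 + 49*k**2 + 63*k + 22)*factorial(k + 1)/((k + 5)*(k + 6))

Invalid: residual \frac{2^{k + 1} \left(4 k^{4} + 28 k^{3} + 49 k^{2} + 63 k + 22\right) \left(k + 1\right)!}{\left(k + 5\right) \left(k + 6\right)} ≠ 0.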